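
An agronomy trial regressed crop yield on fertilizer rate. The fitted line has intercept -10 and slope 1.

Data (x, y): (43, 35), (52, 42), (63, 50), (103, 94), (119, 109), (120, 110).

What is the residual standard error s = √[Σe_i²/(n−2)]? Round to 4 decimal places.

s = 1.8708

x=43: ŷ = -10 + 43 = 33; e = 35 − 33 = 2
x=52: ŷ = -10 + 52 = 42; e = 42 − 42 = 0
x=63: ŷ = -10 + 63 = 53; e = 50 − 53 = -3
x=103: ŷ = -10 + 103 = 93; e = 94 − 93 = 1
x=119: ŷ = -10 + 119 = 109; e = 109 − 109 = 0
x=120: ŷ = -10 + 120 = 110; e = 110 − 110 = 0
SSE = 4 + 0 + 9 + 1 + 0 + 0 = 14
s = √(14/4) = √3.5 ≈ 1.8708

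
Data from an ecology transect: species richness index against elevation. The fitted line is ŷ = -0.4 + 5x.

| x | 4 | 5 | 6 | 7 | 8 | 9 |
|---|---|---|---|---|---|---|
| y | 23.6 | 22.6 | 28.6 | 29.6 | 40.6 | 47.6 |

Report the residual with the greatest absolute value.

x=4: ŷ = -0.4 + 5·4 = 19.6; e = 23.6 − 19.6 = 4
x=5: ŷ = -0.4 + 5·5 = 24.6; e = 22.6 − 24.6 = -2
x=6: ŷ = -0.4 + 5·6 = 29.6; e = 28.6 − 29.6 = -1
x=7: ŷ = -0.4 + 5·7 = 34.6; e = 29.6 − 34.6 = -5
x=8: ŷ = -0.4 + 5·8 = 39.6; e = 40.6 − 39.6 = 1
x=9: ŷ = -0.4 + 5·9 = 44.6; e = 47.6 − 44.6 = 3
Largest |e| is 5 at x = 7, residual -5.

e = -5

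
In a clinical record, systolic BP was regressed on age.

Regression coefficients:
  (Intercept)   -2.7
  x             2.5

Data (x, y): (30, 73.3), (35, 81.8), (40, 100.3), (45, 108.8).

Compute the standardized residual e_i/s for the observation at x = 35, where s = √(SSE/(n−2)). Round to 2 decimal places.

x=30: ŷ = -2.7 + 2.5·30 = 72.3; e = 73.3 − 72.3 = 1
x=35: ŷ = -2.7 + 2.5·35 = 84.8; e = 81.8 − 84.8 = -3
x=40: ŷ = -2.7 + 2.5·40 = 97.3; e = 100.3 − 97.3 = 3
x=45: ŷ = -2.7 + 2.5·45 = 109.8; e = 108.8 − 109.8 = -1
SSE = 1 + 9 + 9 + 1 = 20
s = √(20/2) = 3.16228
e/s = -3 / 3.16228 = -0.95

-0.95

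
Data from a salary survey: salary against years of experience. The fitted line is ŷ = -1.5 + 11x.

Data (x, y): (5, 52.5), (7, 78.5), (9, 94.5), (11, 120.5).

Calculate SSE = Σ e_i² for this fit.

x=5: ŷ = -1.5 + 11·5 = 53.5; e = 52.5 − 53.5 = -1
x=7: ŷ = -1.5 + 11·7 = 75.5; e = 78.5 − 75.5 = 3
x=9: ŷ = -1.5 + 11·9 = 97.5; e = 94.5 − 97.5 = -3
x=11: ŷ = -1.5 + 11·11 = 119.5; e = 120.5 − 119.5 = 1
SSE = 1 + 9 + 9 + 1 = 20

SSE = 20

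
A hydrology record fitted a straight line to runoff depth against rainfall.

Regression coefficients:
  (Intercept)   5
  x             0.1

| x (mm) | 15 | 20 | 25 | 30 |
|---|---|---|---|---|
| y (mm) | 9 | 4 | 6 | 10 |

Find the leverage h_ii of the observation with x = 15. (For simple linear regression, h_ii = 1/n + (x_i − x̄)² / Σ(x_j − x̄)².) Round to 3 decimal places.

h = 0.700

x̄ = (15 + 20 + 25 + 30)/4 = 22.5
Σ(x − x̄)² = 56.25 + 6.25 + 6.25 + 56.25 = 125
h = 1/4 + (-7.5)²/125 = 0.25 + 0.45 = 0.700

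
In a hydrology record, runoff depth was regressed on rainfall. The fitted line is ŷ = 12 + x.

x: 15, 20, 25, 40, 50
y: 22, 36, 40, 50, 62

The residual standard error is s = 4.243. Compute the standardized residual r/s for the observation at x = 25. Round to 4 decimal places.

0.7070

ŷ = 12 + 25 = 37
r = 40 − 37 = 3
r/s = 3 / 4.243 = 0.7070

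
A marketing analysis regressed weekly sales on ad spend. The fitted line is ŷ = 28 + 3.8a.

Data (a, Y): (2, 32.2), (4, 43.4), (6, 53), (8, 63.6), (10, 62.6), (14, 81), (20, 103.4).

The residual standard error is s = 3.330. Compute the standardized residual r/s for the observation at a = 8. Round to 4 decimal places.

ŷ = 28 + 3.8·8 = 58.4
r = 63.6 − 58.4 = 5.2
r/s = 5.2 / 3.330 = 1.5616

1.5616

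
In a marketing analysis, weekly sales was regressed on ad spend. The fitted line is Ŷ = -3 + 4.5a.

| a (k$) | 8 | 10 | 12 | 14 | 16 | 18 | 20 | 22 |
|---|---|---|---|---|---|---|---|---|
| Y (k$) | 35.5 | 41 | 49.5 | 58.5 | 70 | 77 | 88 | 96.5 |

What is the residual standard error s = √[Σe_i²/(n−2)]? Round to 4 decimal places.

a=8: Ŷ = -3 + 4.5·8 = 33; e = 35.5 − 33 = 2.5
a=10: Ŷ = -3 + 4.5·10 = 42; e = 41 − 42 = -1
a=12: Ŷ = -3 + 4.5·12 = 51; e = 49.5 − 51 = -1.5
a=14: Ŷ = -3 + 4.5·14 = 60; e = 58.5 − 60 = -1.5
a=16: Ŷ = -3 + 4.5·16 = 69; e = 70 − 69 = 1
a=18: Ŷ = -3 + 4.5·18 = 78; e = 77 − 78 = -1
a=20: Ŷ = -3 + 4.5·20 = 87; e = 88 − 87 = 1
a=22: Ŷ = -3 + 4.5·22 = 96; e = 96.5 − 96 = 0.5
SSE = 6.25 + 1 + 2.25 + 2.25 + 1 + 1 + 1 + 0.25 = 15
s = √(15/6) = √2.5 ≈ 1.5811

s = 1.5811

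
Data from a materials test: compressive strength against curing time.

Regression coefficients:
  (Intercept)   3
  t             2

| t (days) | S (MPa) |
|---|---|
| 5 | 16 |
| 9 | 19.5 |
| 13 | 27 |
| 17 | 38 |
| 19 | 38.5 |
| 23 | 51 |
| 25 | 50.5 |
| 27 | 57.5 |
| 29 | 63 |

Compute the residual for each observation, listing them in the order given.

t=5: Ŝ = 3 + 2·5 = 13; r = 16 − 13 = 3
t=9: Ŝ = 3 + 2·9 = 21; r = 19.5 − 21 = -1.5
t=13: Ŝ = 3 + 2·13 = 29; r = 27 − 29 = -2
t=17: Ŝ = 3 + 2·17 = 37; r = 38 − 37 = 1
t=19: Ŝ = 3 + 2·19 = 41; r = 38.5 − 41 = -2.5
t=23: Ŝ = 3 + 2·23 = 49; r = 51 − 49 = 2
t=25: Ŝ = 3 + 2·25 = 53; r = 50.5 − 53 = -2.5
t=27: Ŝ = 3 + 2·27 = 57; r = 57.5 − 57 = 0.5
t=29: Ŝ = 3 + 2·29 = 61; r = 63 − 61 = 2

3, -1.5, -2, 1, -2.5, 2, -2.5, 0.5, 2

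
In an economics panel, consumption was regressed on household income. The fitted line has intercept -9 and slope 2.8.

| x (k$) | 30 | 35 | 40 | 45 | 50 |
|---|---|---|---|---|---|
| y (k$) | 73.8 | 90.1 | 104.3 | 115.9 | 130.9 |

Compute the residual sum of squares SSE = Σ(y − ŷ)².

x=30: ŷ = -9 + 2.8·30 = 75; e = 73.8 − 75 = -1.2
x=35: ŷ = -9 + 2.8·35 = 89; e = 90.1 − 89 = 1.1
x=40: ŷ = -9 + 2.8·40 = 103; e = 104.3 − 103 = 1.3
x=45: ŷ = -9 + 2.8·45 = 117; e = 115.9 − 117 = -1.1
x=50: ŷ = -9 + 2.8·50 = 131; e = 130.9 − 131 = -0.1
SSE = 1.44 + 1.21 + 1.69 + 1.21 + 0.01 = 5.56

SSE = 5.56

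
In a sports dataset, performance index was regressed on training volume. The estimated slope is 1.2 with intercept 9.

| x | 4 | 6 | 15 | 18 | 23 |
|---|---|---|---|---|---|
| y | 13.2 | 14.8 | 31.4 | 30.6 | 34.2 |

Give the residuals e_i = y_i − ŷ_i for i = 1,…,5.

-0.6, -1.4, 4.4, 0, -2.4

x=4: ŷ = 9 + 1.2·4 = 13.8; e = 13.2 − 13.8 = -0.6
x=6: ŷ = 9 + 1.2·6 = 16.2; e = 14.8 − 16.2 = -1.4
x=15: ŷ = 9 + 1.2·15 = 27; e = 31.4 − 27 = 4.4
x=18: ŷ = 9 + 1.2·18 = 30.6; e = 30.6 − 30.6 = 0
x=23: ŷ = 9 + 1.2·23 = 36.6; e = 34.2 − 36.6 = -2.4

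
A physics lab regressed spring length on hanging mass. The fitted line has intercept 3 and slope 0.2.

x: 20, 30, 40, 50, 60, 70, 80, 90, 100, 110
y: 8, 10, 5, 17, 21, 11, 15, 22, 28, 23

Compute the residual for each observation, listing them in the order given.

1, 1, -6, 4, 6, -6, -4, 1, 5, -2

x=20: ŷ = 3 + 0.2·20 = 7; e = 8 − 7 = 1
x=30: ŷ = 3 + 0.2·30 = 9; e = 10 − 9 = 1
x=40: ŷ = 3 + 0.2·40 = 11; e = 5 − 11 = -6
x=50: ŷ = 3 + 0.2·50 = 13; e = 17 − 13 = 4
x=60: ŷ = 3 + 0.2·60 = 15; e = 21 − 15 = 6
x=70: ŷ = 3 + 0.2·70 = 17; e = 11 − 17 = -6
x=80: ŷ = 3 + 0.2·80 = 19; e = 15 − 19 = -4
x=90: ŷ = 3 + 0.2·90 = 21; e = 22 − 21 = 1
x=100: ŷ = 3 + 0.2·100 = 23; e = 28 − 23 = 5
x=110: ŷ = 3 + 0.2·110 = 25; e = 23 − 25 = -2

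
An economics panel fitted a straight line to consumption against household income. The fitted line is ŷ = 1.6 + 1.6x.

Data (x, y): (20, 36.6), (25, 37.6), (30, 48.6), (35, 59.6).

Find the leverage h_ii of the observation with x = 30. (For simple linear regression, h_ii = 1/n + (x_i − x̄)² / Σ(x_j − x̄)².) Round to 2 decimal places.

h = 0.30

x̄ = (20 + 25 + 30 + 35)/4 = 27.5
Σ(x − x̄)² = 56.25 + 6.25 + 6.25 + 56.25 = 125
h = 1/4 + (2.5)²/125 = 0.25 + 0.05 = 0.30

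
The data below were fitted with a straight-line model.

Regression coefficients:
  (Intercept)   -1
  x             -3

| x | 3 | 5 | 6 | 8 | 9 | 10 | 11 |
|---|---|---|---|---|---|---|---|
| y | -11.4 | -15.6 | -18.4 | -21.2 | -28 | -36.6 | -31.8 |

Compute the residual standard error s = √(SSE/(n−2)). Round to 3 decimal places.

s = 3.259

x=3: ŷ = -1 − 3·3 = -10; r = -11.4 − (-10) = -1.4
x=5: ŷ = -1 − 3·5 = -16; r = -15.6 − (-16) = 0.4
x=6: ŷ = -1 − 3·6 = -19; r = -18.4 − (-19) = 0.6
x=8: ŷ = -1 − 3·8 = -25; r = -21.2 − (-25) = 3.8
x=9: ŷ = -1 − 3·9 = -28; r = -28 − (-28) = 0
x=10: ŷ = -1 − 3·10 = -31; r = -36.6 − (-31) = -5.6
x=11: ŷ = -1 − 3·11 = -34; r = -31.8 − (-34) = 2.2
SSE = 1.96 + 0.16 + 0.36 + 14.44 + 0 + 31.36 + 4.84 = 53.12
s = √(53.12/5) = √10.624 ≈ 3.259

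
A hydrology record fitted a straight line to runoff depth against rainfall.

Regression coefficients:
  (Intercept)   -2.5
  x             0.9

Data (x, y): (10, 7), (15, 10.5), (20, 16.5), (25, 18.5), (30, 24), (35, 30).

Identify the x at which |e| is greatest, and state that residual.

x=10: ŷ = -2.5 + 0.9·10 = 6.5; e = 7 − 6.5 = 0.5
x=15: ŷ = -2.5 + 0.9·15 = 11; e = 10.5 − 11 = -0.5
x=20: ŷ = -2.5 + 0.9·20 = 15.5; e = 16.5 − 15.5 = 1
x=25: ŷ = -2.5 + 0.9·25 = 20; e = 18.5 − 20 = -1.5
x=30: ŷ = -2.5 + 0.9·30 = 24.5; e = 24 − 24.5 = -0.5
x=35: ŷ = -2.5 + 0.9·35 = 29; e = 30 − 29 = 1
Largest |e| is 1.5 at x = 25, residual -1.5.

x = 25, e = -1.5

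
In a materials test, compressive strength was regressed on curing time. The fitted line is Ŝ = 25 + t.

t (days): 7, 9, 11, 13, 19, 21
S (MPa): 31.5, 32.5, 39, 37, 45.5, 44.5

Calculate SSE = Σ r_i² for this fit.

t=7: Ŝ = 25 + 7 = 32; r = 31.5 − 32 = -0.5
t=9: Ŝ = 25 + 9 = 34; r = 32.5 − 34 = -1.5
t=11: Ŝ = 25 + 11 = 36; r = 39 − 36 = 3
t=13: Ŝ = 25 + 13 = 38; r = 37 − 38 = -1
t=19: Ŝ = 25 + 19 = 44; r = 45.5 − 44 = 1.5
t=21: Ŝ = 25 + 21 = 46; r = 44.5 − 46 = -1.5
SSE = 0.25 + 2.25 + 9 + 1 + 2.25 + 2.25 = 17

SSE = 17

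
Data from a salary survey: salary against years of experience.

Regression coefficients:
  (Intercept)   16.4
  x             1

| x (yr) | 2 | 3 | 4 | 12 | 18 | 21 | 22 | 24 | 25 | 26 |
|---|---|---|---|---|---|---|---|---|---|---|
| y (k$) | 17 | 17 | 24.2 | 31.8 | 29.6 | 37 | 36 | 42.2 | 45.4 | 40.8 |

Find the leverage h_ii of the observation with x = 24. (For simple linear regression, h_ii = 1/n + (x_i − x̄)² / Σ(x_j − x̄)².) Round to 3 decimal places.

h = 0.183

x̄ = (2 + 3 + 4 + 12 + 18 + 21 + 22 + 24 + 25 + 26)/10 = 15.7
Σ(x − x̄)² = 187.69 + 161.29 + 136.89 + 13.69 + 5.29 + 28.09 + 39.69 + 68.89 + 86.49 + 106.09 = 834.1
h = 1/10 + (8.3)²/834.1 = 0.1 + 0.082592 = 0.183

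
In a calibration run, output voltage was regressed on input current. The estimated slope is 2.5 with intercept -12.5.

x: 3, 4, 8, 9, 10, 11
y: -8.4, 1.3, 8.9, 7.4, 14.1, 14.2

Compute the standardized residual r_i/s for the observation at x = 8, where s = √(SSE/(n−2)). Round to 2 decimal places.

x=3: ŷ = -12.5 + 2.5·3 = -5; r = -8.4 − (-5) = -3.4
x=4: ŷ = -12.5 + 2.5·4 = -2.5; r = 1.3 − (-2.5) = 3.8
x=8: ŷ = -12.5 + 2.5·8 = 7.5; r = 8.9 − 7.5 = 1.4
x=9: ŷ = -12.5 + 2.5·9 = 10; r = 7.4 − 10 = -2.6
x=10: ŷ = -12.5 + 2.5·10 = 12.5; r = 14.1 − 12.5 = 1.6
x=11: ŷ = -12.5 + 2.5·11 = 15; r = 14.2 − 15 = -0.8
SSE = 11.56 + 14.44 + 1.96 + 6.76 + 2.56 + 0.64 = 37.92
s = √(37.92/4) = 3.07896
r/s = 1.4 / 3.07896 = 0.45

0.45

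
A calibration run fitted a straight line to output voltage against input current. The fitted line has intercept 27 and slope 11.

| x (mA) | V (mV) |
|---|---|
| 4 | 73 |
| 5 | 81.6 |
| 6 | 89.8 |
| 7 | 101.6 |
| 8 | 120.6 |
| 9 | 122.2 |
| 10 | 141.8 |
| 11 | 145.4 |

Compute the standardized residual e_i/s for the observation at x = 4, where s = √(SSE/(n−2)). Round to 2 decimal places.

x=4: V̂ = 27 + 11·4 = 71; e = 73 − 71 = 2
x=5: V̂ = 27 + 11·5 = 82; e = 81.6 − 82 = -0.4
x=6: V̂ = 27 + 11·6 = 93; e = 89.8 − 93 = -3.2
x=7: V̂ = 27 + 11·7 = 104; e = 101.6 − 104 = -2.4
x=8: V̂ = 27 + 11·8 = 115; e = 120.6 − 115 = 5.6
x=9: V̂ = 27 + 11·9 = 126; e = 122.2 − 126 = -3.8
x=10: V̂ = 27 + 11·10 = 137; e = 141.8 − 137 = 4.8
x=11: V̂ = 27 + 11·11 = 148; e = 145.4 − 148 = -2.6
SSE = 4 + 0.16 + 10.24 + 5.76 + 31.36 + 14.44 + 23.04 + 6.76 = 95.76
s = √(95.76/6) = 3.995
e/s = 2 / 3.995 = 0.50

0.50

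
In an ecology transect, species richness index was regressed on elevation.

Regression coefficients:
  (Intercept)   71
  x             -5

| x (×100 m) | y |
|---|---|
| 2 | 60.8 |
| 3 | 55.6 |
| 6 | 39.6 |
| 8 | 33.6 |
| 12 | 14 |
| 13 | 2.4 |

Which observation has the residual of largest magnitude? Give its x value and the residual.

x = 13, r = -3.6

x=2: ŷ = 71 − 5·2 = 61; r = 60.8 − 61 = -0.2
x=3: ŷ = 71 − 5·3 = 56; r = 55.6 − 56 = -0.4
x=6: ŷ = 71 − 5·6 = 41; r = 39.6 − 41 = -1.4
x=8: ŷ = 71 − 5·8 = 31; r = 33.6 − 31 = 2.6
x=12: ŷ = 71 − 5·12 = 11; r = 14 − 11 = 3
x=13: ŷ = 71 − 5·13 = 6; r = 2.4 − 6 = -3.6
Largest |r| is 3.6 at x = 13, residual -3.6.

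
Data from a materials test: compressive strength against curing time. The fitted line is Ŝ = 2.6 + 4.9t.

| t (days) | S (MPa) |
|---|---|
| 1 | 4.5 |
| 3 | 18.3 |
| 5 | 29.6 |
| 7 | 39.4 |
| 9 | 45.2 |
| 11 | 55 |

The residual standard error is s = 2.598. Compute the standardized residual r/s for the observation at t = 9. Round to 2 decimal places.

Ŝ = 2.6 + 4.9·9 = 46.7
r = 45.2 − 46.7 = -1.5
r/s = -1.5 / 2.598 = -0.58

-0.58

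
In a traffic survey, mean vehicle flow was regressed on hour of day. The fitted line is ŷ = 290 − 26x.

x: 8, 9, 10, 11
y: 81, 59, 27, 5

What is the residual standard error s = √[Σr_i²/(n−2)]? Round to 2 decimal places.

x=8: ŷ = 290 − 26·8 = 82; r = 81 − 82 = -1
x=9: ŷ = 290 − 26·9 = 56; r = 59 − 56 = 3
x=10: ŷ = 290 − 26·10 = 30; r = 27 − 30 = -3
x=11: ŷ = 290 − 26·11 = 4; r = 5 − 4 = 1
SSE = 1 + 9 + 9 + 1 = 20
s = √(20/2) = √10 ≈ 3.16

s = 3.16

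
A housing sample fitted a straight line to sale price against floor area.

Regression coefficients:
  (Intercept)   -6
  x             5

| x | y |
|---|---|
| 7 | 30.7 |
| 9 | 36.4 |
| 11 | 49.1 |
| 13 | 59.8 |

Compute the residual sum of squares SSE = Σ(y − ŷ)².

x=7: ŷ = -6 + 5·7 = 29; r = 30.7 − 29 = 1.7
x=9: ŷ = -6 + 5·9 = 39; r = 36.4 − 39 = -2.6
x=11: ŷ = -6 + 5·11 = 49; r = 49.1 − 49 = 0.1
x=13: ŷ = -6 + 5·13 = 59; r = 59.8 − 59 = 0.8
SSE = 2.89 + 6.76 + 0.01 + 0.64 = 10.3

SSE = 10.3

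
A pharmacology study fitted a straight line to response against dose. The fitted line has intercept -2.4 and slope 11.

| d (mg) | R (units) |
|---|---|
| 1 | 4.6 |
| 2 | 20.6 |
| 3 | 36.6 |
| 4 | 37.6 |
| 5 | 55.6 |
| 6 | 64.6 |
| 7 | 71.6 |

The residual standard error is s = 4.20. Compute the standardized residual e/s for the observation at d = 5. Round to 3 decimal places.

ŷ = -2.4 + 11·5 = 52.6
e = 55.6 − 52.6 = 3
e/s = 3 / 4.20 = 0.714

0.714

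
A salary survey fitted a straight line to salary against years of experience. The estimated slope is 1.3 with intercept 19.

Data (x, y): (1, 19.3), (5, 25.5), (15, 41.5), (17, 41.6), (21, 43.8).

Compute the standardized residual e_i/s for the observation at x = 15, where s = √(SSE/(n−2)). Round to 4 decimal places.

x=1: ŷ = 19 + 1.3·1 = 20.3; e = 19.3 − 20.3 = -1
x=5: ŷ = 19 + 1.3·5 = 25.5; e = 25.5 − 25.5 = 0
x=15: ŷ = 19 + 1.3·15 = 38.5; e = 41.5 − 38.5 = 3
x=17: ŷ = 19 + 1.3·17 = 41.1; e = 41.6 − 41.1 = 0.5
x=21: ŷ = 19 + 1.3·21 = 46.3; e = 43.8 − 46.3 = -2.5
SSE = 1 + 0 + 9 + 0.25 + 6.25 = 16.5
s = √(16.5/3) = 2.34521
e/s = 3 / 2.34521 = 1.2792

1.2792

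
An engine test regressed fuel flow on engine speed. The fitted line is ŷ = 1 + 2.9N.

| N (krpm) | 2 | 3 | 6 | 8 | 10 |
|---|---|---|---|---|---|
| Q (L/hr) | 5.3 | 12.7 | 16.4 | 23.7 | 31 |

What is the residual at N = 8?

e = -0.5

ŷ = 1 + 2.9·8 = 24.2
e = 23.7 − 24.2 = -0.5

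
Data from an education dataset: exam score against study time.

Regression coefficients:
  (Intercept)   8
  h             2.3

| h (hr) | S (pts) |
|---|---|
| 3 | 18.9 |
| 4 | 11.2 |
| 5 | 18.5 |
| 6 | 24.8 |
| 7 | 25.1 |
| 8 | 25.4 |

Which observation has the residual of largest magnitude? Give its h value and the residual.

h = 4, r = -6

h=3: Ŝ = 8 + 2.3·3 = 14.9; r = 18.9 − 14.9 = 4
h=4: Ŝ = 8 + 2.3·4 = 17.2; r = 11.2 − 17.2 = -6
h=5: Ŝ = 8 + 2.3·5 = 19.5; r = 18.5 − 19.5 = -1
h=6: Ŝ = 8 + 2.3·6 = 21.8; r = 24.8 − 21.8 = 3
h=7: Ŝ = 8 + 2.3·7 = 24.1; r = 25.1 − 24.1 = 1
h=8: Ŝ = 8 + 2.3·8 = 26.4; r = 25.4 − 26.4 = -1
Largest |r| is 6 at h = 4, residual -6.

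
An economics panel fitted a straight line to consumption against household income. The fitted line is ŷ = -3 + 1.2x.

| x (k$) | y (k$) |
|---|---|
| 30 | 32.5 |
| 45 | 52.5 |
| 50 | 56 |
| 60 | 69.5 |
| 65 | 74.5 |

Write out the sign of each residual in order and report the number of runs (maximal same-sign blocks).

5 runs

x=30: ŷ = -3 + 1.2·30 = 33; r = 32.5 − 33 = -0.5
x=45: ŷ = -3 + 1.2·45 = 51; r = 52.5 − 51 = 1.5
x=50: ŷ = -3 + 1.2·50 = 57; r = 56 − 57 = -1
x=60: ŷ = -3 + 1.2·60 = 69; r = 69.5 − 69 = 0.5
x=65: ŷ = -3 + 1.2·65 = 75; r = 74.5 − 75 = -0.5
Signs: − + − + −
Runs: −×1, +×1, −×1, +×1, −×1 → 5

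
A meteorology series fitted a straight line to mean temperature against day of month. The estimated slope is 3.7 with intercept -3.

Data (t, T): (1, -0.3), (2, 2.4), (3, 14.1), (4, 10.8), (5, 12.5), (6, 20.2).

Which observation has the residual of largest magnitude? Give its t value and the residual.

t=1: T̂ = -3 + 3.7·1 = 0.7; e = -0.3 − 0.7 = -1
t=2: T̂ = -3 + 3.7·2 = 4.4; e = 2.4 − 4.4 = -2
t=3: T̂ = -3 + 3.7·3 = 8.1; e = 14.1 − 8.1 = 6
t=4: T̂ = -3 + 3.7·4 = 11.8; e = 10.8 − 11.8 = -1
t=5: T̂ = -3 + 3.7·5 = 15.5; e = 12.5 − 15.5 = -3
t=6: T̂ = -3 + 3.7·6 = 19.2; e = 20.2 − 19.2 = 1
Largest |e| is 6 at t = 3, residual 6.

t = 3, e = 6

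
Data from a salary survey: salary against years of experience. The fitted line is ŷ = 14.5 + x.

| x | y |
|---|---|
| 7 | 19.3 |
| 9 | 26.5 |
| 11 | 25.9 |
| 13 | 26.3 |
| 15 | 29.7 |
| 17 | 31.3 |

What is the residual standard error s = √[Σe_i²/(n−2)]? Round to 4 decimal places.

s = 1.9698

x=7: ŷ = 14.5 + 7 = 21.5; e = 19.3 − 21.5 = -2.2
x=9: ŷ = 14.5 + 9 = 23.5; e = 26.5 − 23.5 = 3
x=11: ŷ = 14.5 + 11 = 25.5; e = 25.9 − 25.5 = 0.4
x=13: ŷ = 14.5 + 13 = 27.5; e = 26.3 − 27.5 = -1.2
x=15: ŷ = 14.5 + 15 = 29.5; e = 29.7 − 29.5 = 0.2
x=17: ŷ = 14.5 + 17 = 31.5; e = 31.3 − 31.5 = -0.2
SSE = 4.84 + 9 + 0.16 + 1.44 + 0.04 + 0.04 = 15.52
s = √(15.52/4) = √3.88 ≈ 1.9698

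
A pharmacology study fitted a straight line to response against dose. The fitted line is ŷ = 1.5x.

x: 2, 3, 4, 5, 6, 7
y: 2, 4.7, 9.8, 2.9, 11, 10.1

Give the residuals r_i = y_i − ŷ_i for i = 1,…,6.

x=2: ŷ = 1.5·2 = 3; r = 2 − 3 = -1
x=3: ŷ = 1.5·3 = 4.5; r = 4.7 − 4.5 = 0.2
x=4: ŷ = 1.5·4 = 6; r = 9.8 − 6 = 3.8
x=5: ŷ = 1.5·5 = 7.5; r = 2.9 − 7.5 = -4.6
x=6: ŷ = 1.5·6 = 9; r = 11 − 9 = 2
x=7: ŷ = 1.5·7 = 10.5; r = 10.1 − 10.5 = -0.4

-1, 0.2, 3.8, -4.6, 2, -0.4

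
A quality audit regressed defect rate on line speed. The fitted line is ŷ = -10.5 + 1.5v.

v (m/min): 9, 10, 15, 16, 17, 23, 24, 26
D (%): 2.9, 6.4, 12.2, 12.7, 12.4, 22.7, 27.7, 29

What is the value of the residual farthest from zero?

r = -2.6

v=9: ŷ = -10.5 + 1.5·9 = 3; r = 2.9 − 3 = -0.1
v=10: ŷ = -10.5 + 1.5·10 = 4.5; r = 6.4 − 4.5 = 1.9
v=15: ŷ = -10.5 + 1.5·15 = 12; r = 12.2 − 12 = 0.2
v=16: ŷ = -10.5 + 1.5·16 = 13.5; r = 12.7 − 13.5 = -0.8
v=17: ŷ = -10.5 + 1.5·17 = 15; r = 12.4 − 15 = -2.6
v=23: ŷ = -10.5 + 1.5·23 = 24; r = 22.7 − 24 = -1.3
v=24: ŷ = -10.5 + 1.5·24 = 25.5; r = 27.7 − 25.5 = 2.2
v=26: ŷ = -10.5 + 1.5·26 = 28.5; r = 29 − 28.5 = 0.5
Largest |r| is 2.6 at v = 17, residual -2.6.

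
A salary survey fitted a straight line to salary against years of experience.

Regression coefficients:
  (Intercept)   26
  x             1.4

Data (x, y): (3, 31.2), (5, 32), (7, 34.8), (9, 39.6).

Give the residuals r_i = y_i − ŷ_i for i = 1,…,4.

1, -1, -1, 1

x=3: ŷ = 26 + 1.4·3 = 30.2; r = 31.2 − 30.2 = 1
x=5: ŷ = 26 + 1.4·5 = 33; r = 32 − 33 = -1
x=7: ŷ = 26 + 1.4·7 = 35.8; r = 34.8 − 35.8 = -1
x=9: ŷ = 26 + 1.4·9 = 38.6; r = 39.6 − 38.6 = 1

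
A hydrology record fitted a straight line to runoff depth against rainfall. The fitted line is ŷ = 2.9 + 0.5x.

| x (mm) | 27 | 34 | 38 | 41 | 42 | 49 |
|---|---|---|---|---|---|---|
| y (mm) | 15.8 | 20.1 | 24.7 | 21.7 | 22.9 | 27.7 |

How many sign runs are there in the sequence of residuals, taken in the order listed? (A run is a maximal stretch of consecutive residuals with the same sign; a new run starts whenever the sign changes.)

x=27: ŷ = 2.9 + 0.5·27 = 16.4; r = 15.8 − 16.4 = -0.6
x=34: ŷ = 2.9 + 0.5·34 = 19.9; r = 20.1 − 19.9 = 0.2
x=38: ŷ = 2.9 + 0.5·38 = 21.9; r = 24.7 − 21.9 = 2.8
x=41: ŷ = 2.9 + 0.5·41 = 23.4; r = 21.7 − 23.4 = -1.7
x=42: ŷ = 2.9 + 0.5·42 = 23.9; r = 22.9 − 23.9 = -1
x=49: ŷ = 2.9 + 0.5·49 = 27.4; r = 27.7 − 27.4 = 0.3
Signs: − + + − − +
Runs: −×1, +×2, −×2, +×1 → 4

4 runs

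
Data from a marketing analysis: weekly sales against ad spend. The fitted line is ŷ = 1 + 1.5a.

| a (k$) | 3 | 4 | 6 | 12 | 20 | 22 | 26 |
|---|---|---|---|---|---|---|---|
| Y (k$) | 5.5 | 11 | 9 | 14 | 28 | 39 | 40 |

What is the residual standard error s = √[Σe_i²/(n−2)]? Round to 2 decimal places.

a=3: ŷ = 1 + 1.5·3 = 5.5; e = 5.5 − 5.5 = 0
a=4: ŷ = 1 + 1.5·4 = 7; e = 11 − 7 = 4
a=6: ŷ = 1 + 1.5·6 = 10; e = 9 − 10 = -1
a=12: ŷ = 1 + 1.5·12 = 19; e = 14 − 19 = -5
a=20: ŷ = 1 + 1.5·20 = 31; e = 28 − 31 = -3
a=22: ŷ = 1 + 1.5·22 = 34; e = 39 − 34 = 5
a=26: ŷ = 1 + 1.5·26 = 40; e = 40 − 40 = 0
SSE = 0 + 16 + 1 + 25 + 9 + 25 + 0 = 76
s = √(76/5) = √15.2 ≈ 3.90

s = 3.90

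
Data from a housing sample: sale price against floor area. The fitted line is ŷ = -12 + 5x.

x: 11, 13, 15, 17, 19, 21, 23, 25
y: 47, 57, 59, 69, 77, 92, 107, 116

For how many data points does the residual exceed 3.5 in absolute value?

x=11: ŷ = -12 + 5·11 = 43; e = 47 − 43 = 4
x=13: ŷ = -12 + 5·13 = 53; e = 57 − 53 = 4
x=15: ŷ = -12 + 5·15 = 63; e = 59 − 63 = -4
x=17: ŷ = -12 + 5·17 = 73; e = 69 − 73 = -4
x=19: ŷ = -12 + 5·19 = 83; e = 77 − 83 = -6
x=21: ŷ = -12 + 5·21 = 93; e = 92 − 93 = -1
x=23: ŷ = -12 + 5·23 = 103; e = 107 − 103 = 4
x=25: ŷ = -12 + 5·25 = 113; e = 116 − 113 = 3
|e| > 3.5: x=11 (|e|=4), x=13 (|e|=4), x=15 (|e|=4), x=17 (|e|=4), x=19 (|e|=6), x=23 (|e|=4) → 6

6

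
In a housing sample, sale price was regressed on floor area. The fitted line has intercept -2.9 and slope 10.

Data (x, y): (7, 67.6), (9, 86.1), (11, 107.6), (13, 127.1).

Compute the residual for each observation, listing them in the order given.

0.5, -1, 0.5, 0

x=7: ŷ = -2.9 + 10·7 = 67.1; e = 67.6 − 67.1 = 0.5
x=9: ŷ = -2.9 + 10·9 = 87.1; e = 86.1 − 87.1 = -1
x=11: ŷ = -2.9 + 10·11 = 107.1; e = 107.6 − 107.1 = 0.5
x=13: ŷ = -2.9 + 10·13 = 127.1; e = 127.1 − 127.1 = 0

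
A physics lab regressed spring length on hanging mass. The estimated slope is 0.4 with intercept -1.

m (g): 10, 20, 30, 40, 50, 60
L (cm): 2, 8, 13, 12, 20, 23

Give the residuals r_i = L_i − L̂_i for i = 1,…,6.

-1, 1, 2, -3, 1, 0

m=10: L̂ = -1 + 0.4·10 = 3; r = 2 − 3 = -1
m=20: L̂ = -1 + 0.4·20 = 7; r = 8 − 7 = 1
m=30: L̂ = -1 + 0.4·30 = 11; r = 13 − 11 = 2
m=40: L̂ = -1 + 0.4·40 = 15; r = 12 − 15 = -3
m=50: L̂ = -1 + 0.4·50 = 19; r = 20 − 19 = 1
m=60: L̂ = -1 + 0.4·60 = 23; r = 23 − 23 = 0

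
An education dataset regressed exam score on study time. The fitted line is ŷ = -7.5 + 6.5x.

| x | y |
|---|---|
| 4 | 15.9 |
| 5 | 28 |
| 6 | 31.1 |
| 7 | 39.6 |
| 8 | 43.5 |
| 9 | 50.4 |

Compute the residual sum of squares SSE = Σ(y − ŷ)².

x=4: ŷ = -7.5 + 6.5·4 = 18.5; e = 15.9 − 18.5 = -2.6
x=5: ŷ = -7.5 + 6.5·5 = 25; e = 28 − 25 = 3
x=6: ŷ = -7.5 + 6.5·6 = 31.5; e = 31.1 − 31.5 = -0.4
x=7: ŷ = -7.5 + 6.5·7 = 38; e = 39.6 − 38 = 1.6
x=8: ŷ = -7.5 + 6.5·8 = 44.5; e = 43.5 − 44.5 = -1
x=9: ŷ = -7.5 + 6.5·9 = 51; e = 50.4 − 51 = -0.6
SSE = 6.76 + 9 + 0.16 + 2.56 + 1 + 0.36 = 19.84

SSE = 19.84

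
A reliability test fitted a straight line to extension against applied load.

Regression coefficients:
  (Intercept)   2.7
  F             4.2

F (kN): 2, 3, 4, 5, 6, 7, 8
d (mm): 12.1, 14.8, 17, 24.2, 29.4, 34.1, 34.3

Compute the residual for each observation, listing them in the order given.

F=2: d̂ = 2.7 + 4.2·2 = 11.1; r = 12.1 − 11.1 = 1
F=3: d̂ = 2.7 + 4.2·3 = 15.3; r = 14.8 − 15.3 = -0.5
F=4: d̂ = 2.7 + 4.2·4 = 19.5; r = 17 − 19.5 = -2.5
F=5: d̂ = 2.7 + 4.2·5 = 23.7; r = 24.2 − 23.7 = 0.5
F=6: d̂ = 2.7 + 4.2·6 = 27.9; r = 29.4 − 27.9 = 1.5
F=7: d̂ = 2.7 + 4.2·7 = 32.1; r = 34.1 − 32.1 = 2
F=8: d̂ = 2.7 + 4.2·8 = 36.3; r = 34.3 − 36.3 = -2

1, -0.5, -2.5, 0.5, 1.5, 2, -2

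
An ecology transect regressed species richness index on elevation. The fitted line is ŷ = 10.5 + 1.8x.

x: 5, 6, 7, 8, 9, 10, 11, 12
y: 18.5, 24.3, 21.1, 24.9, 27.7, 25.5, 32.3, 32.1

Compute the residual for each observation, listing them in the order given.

x=5: ŷ = 10.5 + 1.8·5 = 19.5; r = 18.5 − 19.5 = -1
x=6: ŷ = 10.5 + 1.8·6 = 21.3; r = 24.3 − 21.3 = 3
x=7: ŷ = 10.5 + 1.8·7 = 23.1; r = 21.1 − 23.1 = -2
x=8: ŷ = 10.5 + 1.8·8 = 24.9; r = 24.9 − 24.9 = 0
x=9: ŷ = 10.5 + 1.8·9 = 26.7; r = 27.7 − 26.7 = 1
x=10: ŷ = 10.5 + 1.8·10 = 28.5; r = 25.5 − 28.5 = -3
x=11: ŷ = 10.5 + 1.8·11 = 30.3; r = 32.3 − 30.3 = 2
x=12: ŷ = 10.5 + 1.8·12 = 32.1; r = 32.1 − 32.1 = 0

-1, 3, -2, 0, 1, -3, 2, 0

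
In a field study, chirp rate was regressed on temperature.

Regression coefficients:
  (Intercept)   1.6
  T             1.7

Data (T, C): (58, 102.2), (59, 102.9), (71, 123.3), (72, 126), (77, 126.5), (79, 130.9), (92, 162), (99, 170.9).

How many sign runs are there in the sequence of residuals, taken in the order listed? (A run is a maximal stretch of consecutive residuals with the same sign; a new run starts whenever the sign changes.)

3 runs

T=58: ŷ = 1.6 + 1.7·58 = 100.2; e = 102.2 − 100.2 = 2
T=59: ŷ = 1.6 + 1.7·59 = 101.9; e = 102.9 − 101.9 = 1
T=71: ŷ = 1.6 + 1.7·71 = 122.3; e = 123.3 − 122.3 = 1
T=72: ŷ = 1.6 + 1.7·72 = 124; e = 126 − 124 = 2
T=77: ŷ = 1.6 + 1.7·77 = 132.5; e = 126.5 − 132.5 = -6
T=79: ŷ = 1.6 + 1.7·79 = 135.9; e = 130.9 − 135.9 = -5
T=92: ŷ = 1.6 + 1.7·92 = 158; e = 162 − 158 = 4
T=99: ŷ = 1.6 + 1.7·99 = 169.9; e = 170.9 − 169.9 = 1
Signs: + + + + − − + +
Runs: +×4, −×2, +×2 → 3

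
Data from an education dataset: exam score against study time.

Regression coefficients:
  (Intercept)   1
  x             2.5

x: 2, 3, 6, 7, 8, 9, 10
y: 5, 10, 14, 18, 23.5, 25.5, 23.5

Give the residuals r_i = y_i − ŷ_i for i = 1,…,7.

x=2: ŷ = 1 + 2.5·2 = 6; r = 5 − 6 = -1
x=3: ŷ = 1 + 2.5·3 = 8.5; r = 10 − 8.5 = 1.5
x=6: ŷ = 1 + 2.5·6 = 16; r = 14 − 16 = -2
x=7: ŷ = 1 + 2.5·7 = 18.5; r = 18 − 18.5 = -0.5
x=8: ŷ = 1 + 2.5·8 = 21; r = 23.5 − 21 = 2.5
x=9: ŷ = 1 + 2.5·9 = 23.5; r = 25.5 − 23.5 = 2
x=10: ŷ = 1 + 2.5·10 = 26; r = 23.5 − 26 = -2.5

-1, 1.5, -2, -0.5, 2.5, 2, -2.5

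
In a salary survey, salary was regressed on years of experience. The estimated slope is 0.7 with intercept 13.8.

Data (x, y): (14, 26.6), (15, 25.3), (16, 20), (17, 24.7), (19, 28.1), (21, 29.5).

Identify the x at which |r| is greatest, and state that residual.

x = 16, r = -5

x=14: ŷ = 13.8 + 0.7·14 = 23.6; r = 26.6 − 23.6 = 3
x=15: ŷ = 13.8 + 0.7·15 = 24.3; r = 25.3 − 24.3 = 1
x=16: ŷ = 13.8 + 0.7·16 = 25; r = 20 − 25 = -5
x=17: ŷ = 13.8 + 0.7·17 = 25.7; r = 24.7 − 25.7 = -1
x=19: ŷ = 13.8 + 0.7·19 = 27.1; r = 28.1 − 27.1 = 1
x=21: ŷ = 13.8 + 0.7·21 = 28.5; r = 29.5 − 28.5 = 1
Largest |r| is 5 at x = 16, residual -5.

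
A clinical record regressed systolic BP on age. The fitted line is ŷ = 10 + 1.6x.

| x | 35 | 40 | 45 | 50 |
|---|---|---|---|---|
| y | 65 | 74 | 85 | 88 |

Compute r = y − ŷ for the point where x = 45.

ŷ = 10 + 1.6·45 = 82
r = 85 − 82 = 3

r = 3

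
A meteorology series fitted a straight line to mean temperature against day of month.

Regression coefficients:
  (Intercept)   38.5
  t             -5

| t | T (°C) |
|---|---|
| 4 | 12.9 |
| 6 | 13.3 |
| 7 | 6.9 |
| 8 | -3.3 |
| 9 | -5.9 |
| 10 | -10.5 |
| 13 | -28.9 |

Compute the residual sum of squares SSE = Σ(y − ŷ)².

SSE = 76.32

t=4: T̂ = 38.5 − 5·4 = 18.5; r = 12.9 − 18.5 = -5.6
t=6: T̂ = 38.5 − 5·6 = 8.5; r = 13.3 − 8.5 = 4.8
t=7: T̂ = 38.5 − 5·7 = 3.5; r = 6.9 − 3.5 = 3.4
t=8: T̂ = 38.5 − 5·8 = -1.5; r = -3.3 − (-1.5) = -1.8
t=9: T̂ = 38.5 − 5·9 = -6.5; r = -5.9 − (-6.5) = 0.6
t=10: T̂ = 38.5 − 5·10 = -11.5; r = -10.5 − (-11.5) = 1
t=13: T̂ = 38.5 − 5·13 = -26.5; r = -28.9 − (-26.5) = -2.4
SSE = 31.36 + 23.04 + 11.56 + 3.24 + 0.36 + 1 + 5.76 = 76.32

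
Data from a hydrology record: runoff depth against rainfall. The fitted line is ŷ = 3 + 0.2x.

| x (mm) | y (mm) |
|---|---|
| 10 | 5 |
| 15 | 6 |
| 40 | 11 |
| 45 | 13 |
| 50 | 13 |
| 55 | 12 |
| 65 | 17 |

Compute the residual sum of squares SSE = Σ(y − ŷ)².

x=10: ŷ = 3 + 0.2·10 = 5; r = 5 − 5 = 0
x=15: ŷ = 3 + 0.2·15 = 6; r = 6 − 6 = 0
x=40: ŷ = 3 + 0.2·40 = 11; r = 11 − 11 = 0
x=45: ŷ = 3 + 0.2·45 = 12; r = 13 − 12 = 1
x=50: ŷ = 3 + 0.2·50 = 13; r = 13 − 13 = 0
x=55: ŷ = 3 + 0.2·55 = 14; r = 12 − 14 = -2
x=65: ŷ = 3 + 0.2·65 = 16; r = 17 − 16 = 1
SSE = 0 + 0 + 0 + 1 + 0 + 4 + 1 = 6

SSE = 6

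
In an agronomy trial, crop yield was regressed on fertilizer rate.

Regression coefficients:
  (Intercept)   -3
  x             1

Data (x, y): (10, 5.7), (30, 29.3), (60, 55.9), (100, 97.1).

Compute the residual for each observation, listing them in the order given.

x=10: ŷ = -3 + 10 = 7; e = 5.7 − 7 = -1.3
x=30: ŷ = -3 + 30 = 27; e = 29.3 − 27 = 2.3
x=60: ŷ = -3 + 60 = 57; e = 55.9 − 57 = -1.1
x=100: ŷ = -3 + 100 = 97; e = 97.1 − 97 = 0.1

-1.3, 2.3, -1.1, 0.1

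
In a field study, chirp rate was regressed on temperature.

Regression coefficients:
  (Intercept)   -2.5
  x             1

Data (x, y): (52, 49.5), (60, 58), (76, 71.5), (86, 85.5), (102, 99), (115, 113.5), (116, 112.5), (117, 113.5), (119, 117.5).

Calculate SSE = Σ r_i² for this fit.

x=52: ŷ = -2.5 + 52 = 49.5; r = 49.5 − 49.5 = 0
x=60: ŷ = -2.5 + 60 = 57.5; r = 58 − 57.5 = 0.5
x=76: ŷ = -2.5 + 76 = 73.5; r = 71.5 − 73.5 = -2
x=86: ŷ = -2.5 + 86 = 83.5; r = 85.5 − 83.5 = 2
x=102: ŷ = -2.5 + 102 = 99.5; r = 99 − 99.5 = -0.5
x=115: ŷ = -2.5 + 115 = 112.5; r = 113.5 − 112.5 = 1
x=116: ŷ = -2.5 + 116 = 113.5; r = 112.5 − 113.5 = -1
x=117: ŷ = -2.5 + 117 = 114.5; r = 113.5 − 114.5 = -1
x=119: ŷ = -2.5 + 119 = 116.5; r = 117.5 − 116.5 = 1
SSE = 0 + 0.25 + 4 + 4 + 0.25 + 1 + 1 + 1 + 1 = 12.5

SSE = 12.5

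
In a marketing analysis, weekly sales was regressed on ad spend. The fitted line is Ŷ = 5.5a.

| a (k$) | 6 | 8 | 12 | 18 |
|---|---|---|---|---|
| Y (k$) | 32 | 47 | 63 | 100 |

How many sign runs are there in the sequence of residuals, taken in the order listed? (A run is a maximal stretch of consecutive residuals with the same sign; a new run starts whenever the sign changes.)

a=6: Ŷ = 5.5·6 = 33; e = 32 − 33 = -1
a=8: Ŷ = 5.5·8 = 44; e = 47 − 44 = 3
a=12: Ŷ = 5.5·12 = 66; e = 63 − 66 = -3
a=18: Ŷ = 5.5·18 = 99; e = 100 − 99 = 1
Signs: − + − +
Runs: −×1, +×1, −×1, +×1 → 4

4 runs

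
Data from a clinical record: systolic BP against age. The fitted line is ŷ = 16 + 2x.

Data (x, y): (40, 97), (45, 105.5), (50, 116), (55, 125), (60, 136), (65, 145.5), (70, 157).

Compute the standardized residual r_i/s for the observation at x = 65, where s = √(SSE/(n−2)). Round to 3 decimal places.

x=40: ŷ = 16 + 2·40 = 96; r = 97 − 96 = 1
x=45: ŷ = 16 + 2·45 = 106; r = 105.5 − 106 = -0.5
x=50: ŷ = 16 + 2·50 = 116; r = 116 − 116 = 0
x=55: ŷ = 16 + 2·55 = 126; r = 125 − 126 = -1
x=60: ŷ = 16 + 2·60 = 136; r = 136 − 136 = 0
x=65: ŷ = 16 + 2·65 = 146; r = 145.5 − 146 = -0.5
x=70: ŷ = 16 + 2·70 = 156; r = 157 − 156 = 1
SSE = 1 + 0.25 + 0 + 1 + 0 + 0.25 + 1 = 3.5
s = √(3.5/5) = 0.83666
r/s = -0.5 / 0.83666 = -0.598

-0.598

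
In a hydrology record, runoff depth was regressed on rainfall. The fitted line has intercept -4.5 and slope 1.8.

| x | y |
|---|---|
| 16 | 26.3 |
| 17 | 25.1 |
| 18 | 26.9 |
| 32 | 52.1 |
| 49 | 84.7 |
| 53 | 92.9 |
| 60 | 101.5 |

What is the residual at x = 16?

ŷ = -4.5 + 1.8·16 = 24.3
r = 26.3 − 24.3 = 2

r = 2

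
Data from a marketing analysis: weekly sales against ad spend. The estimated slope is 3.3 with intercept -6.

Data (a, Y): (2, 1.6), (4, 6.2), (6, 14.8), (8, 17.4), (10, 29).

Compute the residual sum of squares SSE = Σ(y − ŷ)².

a=2: Ŷ = -6 + 3.3·2 = 0.6; e = 1.6 − 0.6 = 1
a=4: Ŷ = -6 + 3.3·4 = 7.2; e = 6.2 − 7.2 = -1
a=6: Ŷ = -6 + 3.3·6 = 13.8; e = 14.8 − 13.8 = 1
a=8: Ŷ = -6 + 3.3·8 = 20.4; e = 17.4 − 20.4 = -3
a=10: Ŷ = -6 + 3.3·10 = 27; e = 29 − 27 = 2
SSE = 1 + 1 + 1 + 9 + 4 = 16

SSE = 16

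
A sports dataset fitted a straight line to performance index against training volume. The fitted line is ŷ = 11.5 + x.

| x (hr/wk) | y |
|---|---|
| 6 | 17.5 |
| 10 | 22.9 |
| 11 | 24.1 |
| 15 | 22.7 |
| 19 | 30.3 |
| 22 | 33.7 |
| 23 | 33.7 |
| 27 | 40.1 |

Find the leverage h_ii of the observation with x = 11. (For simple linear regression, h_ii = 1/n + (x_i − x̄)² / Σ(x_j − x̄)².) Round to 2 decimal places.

x̄ = (6 + 10 + 11 + 15 + 19 + 22 + 23 + 27)/8 = 16.625
Σ(x − x̄)² = 112.891 + 43.8906 + 31.6406 + 2.64062 + 5.64062 + 28.8906 + 40.6406 + 107.641 = 373.875
h = 1/8 + (-5.625)²/373.875 = 0.125 + 0.0846289 = 0.21

h = 0.21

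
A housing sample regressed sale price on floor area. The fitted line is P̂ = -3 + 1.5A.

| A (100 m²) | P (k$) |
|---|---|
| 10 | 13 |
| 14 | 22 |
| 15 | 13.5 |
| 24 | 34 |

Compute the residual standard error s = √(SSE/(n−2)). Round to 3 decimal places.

A=10: P̂ = -3 + 1.5·10 = 12; e = 13 − 12 = 1
A=14: P̂ = -3 + 1.5·14 = 18; e = 22 − 18 = 4
A=15: P̂ = -3 + 1.5·15 = 19.5; e = 13.5 − 19.5 = -6
A=24: P̂ = -3 + 1.5·24 = 33; e = 34 − 33 = 1
SSE = 1 + 16 + 36 + 1 = 54
s = √(54/2) = √27 ≈ 5.196

s = 5.196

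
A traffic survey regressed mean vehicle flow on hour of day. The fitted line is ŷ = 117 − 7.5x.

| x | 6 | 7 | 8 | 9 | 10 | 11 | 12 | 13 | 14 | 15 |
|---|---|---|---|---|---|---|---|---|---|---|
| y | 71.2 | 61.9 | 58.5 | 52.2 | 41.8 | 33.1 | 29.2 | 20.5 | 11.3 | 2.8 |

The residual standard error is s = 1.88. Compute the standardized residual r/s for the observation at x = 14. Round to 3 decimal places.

ŷ = 117 − 7.5·14 = 12
r = 11.3 − 12 = -0.7
r/s = -0.7 / 1.88 = -0.372

-0.372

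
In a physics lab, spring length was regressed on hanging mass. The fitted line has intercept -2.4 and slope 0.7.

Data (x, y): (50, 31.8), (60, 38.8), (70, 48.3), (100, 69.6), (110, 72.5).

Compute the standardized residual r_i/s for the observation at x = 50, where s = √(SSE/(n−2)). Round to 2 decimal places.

x=50: ŷ = -2.4 + 0.7·50 = 32.6; r = 31.8 − 32.6 = -0.8
x=60: ŷ = -2.4 + 0.7·60 = 39.6; r = 38.8 − 39.6 = -0.8
x=70: ŷ = -2.4 + 0.7·70 = 46.6; r = 48.3 − 46.6 = 1.7
x=100: ŷ = -2.4 + 0.7·100 = 67.6; r = 69.6 − 67.6 = 2
x=110: ŷ = -2.4 + 0.7·110 = 74.6; r = 72.5 − 74.6 = -2.1
SSE = 0.64 + 0.64 + 2.89 + 4 + 4.41 = 12.58
s = √(12.58/3) = 2.04776
r/s = -0.8 / 2.04776 = -0.39

-0.39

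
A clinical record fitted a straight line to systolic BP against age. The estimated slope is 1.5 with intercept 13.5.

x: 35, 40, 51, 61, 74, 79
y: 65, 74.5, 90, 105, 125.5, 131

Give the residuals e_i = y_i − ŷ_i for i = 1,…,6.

x=35: ŷ = 13.5 + 1.5·35 = 66; e = 65 − 66 = -1
x=40: ŷ = 13.5 + 1.5·40 = 73.5; e = 74.5 − 73.5 = 1
x=51: ŷ = 13.5 + 1.5·51 = 90; e = 90 − 90 = 0
x=61: ŷ = 13.5 + 1.5·61 = 105; e = 105 − 105 = 0
x=74: ŷ = 13.5 + 1.5·74 = 124.5; e = 125.5 − 124.5 = 1
x=79: ŷ = 13.5 + 1.5·79 = 132; e = 131 − 132 = -1

-1, 1, 0, 0, 1, -1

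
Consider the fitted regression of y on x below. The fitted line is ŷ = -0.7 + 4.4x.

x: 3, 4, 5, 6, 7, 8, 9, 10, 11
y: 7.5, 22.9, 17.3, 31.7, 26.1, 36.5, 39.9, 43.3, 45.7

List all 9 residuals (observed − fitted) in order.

x=3: ŷ = -0.7 + 4.4·3 = 12.5; e = 7.5 − 12.5 = -5
x=4: ŷ = -0.7 + 4.4·4 = 16.9; e = 22.9 − 16.9 = 6
x=5: ŷ = -0.7 + 4.4·5 = 21.3; e = 17.3 − 21.3 = -4
x=6: ŷ = -0.7 + 4.4·6 = 25.7; e = 31.7 − 25.7 = 6
x=7: ŷ = -0.7 + 4.4·7 = 30.1; e = 26.1 − 30.1 = -4
x=8: ŷ = -0.7 + 4.4·8 = 34.5; e = 36.5 − 34.5 = 2
x=9: ŷ = -0.7 + 4.4·9 = 38.9; e = 39.9 − 38.9 = 1
x=10: ŷ = -0.7 + 4.4·10 = 43.3; e = 43.3 − 43.3 = 0
x=11: ŷ = -0.7 + 4.4·11 = 47.7; e = 45.7 − 47.7 = -2

-5, 6, -4, 6, -4, 2, 1, 0, -2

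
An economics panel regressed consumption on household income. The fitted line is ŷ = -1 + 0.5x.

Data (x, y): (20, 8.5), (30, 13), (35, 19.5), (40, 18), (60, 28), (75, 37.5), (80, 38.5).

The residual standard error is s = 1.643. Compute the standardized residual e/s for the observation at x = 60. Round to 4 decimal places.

-0.6086

ŷ = -1 + 0.5·60 = 29
e = 28 − 29 = -1
e/s = -1 / 1.643 = -0.6086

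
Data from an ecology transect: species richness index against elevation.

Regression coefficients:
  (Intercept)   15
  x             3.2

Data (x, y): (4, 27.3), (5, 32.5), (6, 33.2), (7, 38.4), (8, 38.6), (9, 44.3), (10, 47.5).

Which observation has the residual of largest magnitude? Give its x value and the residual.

x=4: ŷ = 15 + 3.2·4 = 27.8; r = 27.3 − 27.8 = -0.5
x=5: ŷ = 15 + 3.2·5 = 31; r = 32.5 − 31 = 1.5
x=6: ŷ = 15 + 3.2·6 = 34.2; r = 33.2 − 34.2 = -1
x=7: ŷ = 15 + 3.2·7 = 37.4; r = 38.4 − 37.4 = 1
x=8: ŷ = 15 + 3.2·8 = 40.6; r = 38.6 − 40.6 = -2
x=9: ŷ = 15 + 3.2·9 = 43.8; r = 44.3 − 43.8 = 0.5
x=10: ŷ = 15 + 3.2·10 = 47; r = 47.5 − 47 = 0.5
Largest |r| is 2 at x = 8, residual -2.

x = 8, r = -2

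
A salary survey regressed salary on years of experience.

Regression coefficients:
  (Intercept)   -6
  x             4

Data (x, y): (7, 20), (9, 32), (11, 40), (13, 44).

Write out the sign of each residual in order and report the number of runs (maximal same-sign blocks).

x=7: ŷ = -6 + 4·7 = 22; r = 20 − 22 = -2
x=9: ŷ = -6 + 4·9 = 30; r = 32 − 30 = 2
x=11: ŷ = -6 + 4·11 = 38; r = 40 − 38 = 2
x=13: ŷ = -6 + 4·13 = 46; r = 44 − 46 = -2
Signs: − + + −
Runs: −×1, +×2, −×1 → 3

3 runs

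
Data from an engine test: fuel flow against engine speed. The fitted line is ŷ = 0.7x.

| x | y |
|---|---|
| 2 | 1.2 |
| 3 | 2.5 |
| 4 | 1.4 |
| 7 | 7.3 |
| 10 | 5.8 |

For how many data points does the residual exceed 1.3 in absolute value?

x=2: ŷ = 0.7·2 = 1.4; r = 1.2 − 1.4 = -0.2
x=3: ŷ = 0.7·3 = 2.1; r = 2.5 − 2.1 = 0.4
x=4: ŷ = 0.7·4 = 2.8; r = 1.4 − 2.8 = -1.4
x=7: ŷ = 0.7·7 = 4.9; r = 7.3 − 4.9 = 2.4
x=10: ŷ = 0.7·10 = 7; r = 5.8 − 7 = -1.2
|r| > 1.3: x=4 (|r|=1.4), x=7 (|r|=2.4) → 2

2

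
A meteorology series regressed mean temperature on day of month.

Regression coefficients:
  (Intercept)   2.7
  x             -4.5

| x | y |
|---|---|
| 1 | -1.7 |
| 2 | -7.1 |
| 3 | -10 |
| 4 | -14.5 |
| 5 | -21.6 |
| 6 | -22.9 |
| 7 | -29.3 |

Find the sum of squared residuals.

x=1: ŷ = 2.7 − 4.5·1 = -1.8; e = -1.7 − (-1.8) = 0.1
x=2: ŷ = 2.7 − 4.5·2 = -6.3; e = -7.1 − (-6.3) = -0.8
x=3: ŷ = 2.7 − 4.5·3 = -10.8; e = -10 − (-10.8) = 0.8
x=4: ŷ = 2.7 − 4.5·4 = -15.3; e = -14.5 − (-15.3) = 0.8
x=5: ŷ = 2.7 − 4.5·5 = -19.8; e = -21.6 − (-19.8) = -1.8
x=6: ŷ = 2.7 − 4.5·6 = -24.3; e = -22.9 − (-24.3) = 1.4
x=7: ŷ = 2.7 − 4.5·7 = -28.8; e = -29.3 − (-28.8) = -0.5
SSE = 0.01 + 0.64 + 0.64 + 0.64 + 3.24 + 1.96 + 0.25 = 7.38

SSE = 7.38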